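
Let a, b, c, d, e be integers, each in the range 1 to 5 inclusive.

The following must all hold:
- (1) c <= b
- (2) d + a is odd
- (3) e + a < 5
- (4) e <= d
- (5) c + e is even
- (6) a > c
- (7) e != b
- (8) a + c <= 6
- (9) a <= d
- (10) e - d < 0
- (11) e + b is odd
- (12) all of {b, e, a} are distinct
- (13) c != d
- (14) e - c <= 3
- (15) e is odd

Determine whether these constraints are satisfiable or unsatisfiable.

Satisfiable

The assignment a = 3, b = 4, c = 1, d = 4, e = 1 works:
  constraint 3 holds since e + a = 4.
  constraint 8 holds since a + c = 4.
The rest check out directly.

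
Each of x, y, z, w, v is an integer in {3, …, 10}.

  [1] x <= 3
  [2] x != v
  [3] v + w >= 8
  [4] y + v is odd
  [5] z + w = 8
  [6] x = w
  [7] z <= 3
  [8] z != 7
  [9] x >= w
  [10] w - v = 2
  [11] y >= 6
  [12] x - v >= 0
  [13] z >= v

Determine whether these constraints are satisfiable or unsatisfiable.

Unsatisfiable

From constraints 7 and 13: v ≤ z ≤ 3. From constraints 1 and 9: w ≤ x ≤ 3. Hence v + w ≤ 6. But constraint 3 requires v + w ≥ 8, and 8 > 6. Contradiction.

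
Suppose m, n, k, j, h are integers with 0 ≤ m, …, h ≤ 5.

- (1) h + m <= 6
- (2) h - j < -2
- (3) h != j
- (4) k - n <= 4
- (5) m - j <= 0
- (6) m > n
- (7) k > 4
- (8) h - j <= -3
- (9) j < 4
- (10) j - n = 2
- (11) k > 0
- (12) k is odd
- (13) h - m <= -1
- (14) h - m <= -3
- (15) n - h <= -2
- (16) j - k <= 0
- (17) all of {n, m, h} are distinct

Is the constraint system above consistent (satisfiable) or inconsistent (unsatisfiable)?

Unsatisfiable

Constraints 4, 5, 14, 15, and 16 give k − j ≥ 0, j − m ≥ 0, m − h ≥ 3, h − n ≥ 2, n − k ≥ -4.
Adding all 5 inequalities: the left sides telescope to 0, and the right sides sum to 0 + 0 + 3 + 2 + (-4) = 1. So 0 ≥ 1, which is false.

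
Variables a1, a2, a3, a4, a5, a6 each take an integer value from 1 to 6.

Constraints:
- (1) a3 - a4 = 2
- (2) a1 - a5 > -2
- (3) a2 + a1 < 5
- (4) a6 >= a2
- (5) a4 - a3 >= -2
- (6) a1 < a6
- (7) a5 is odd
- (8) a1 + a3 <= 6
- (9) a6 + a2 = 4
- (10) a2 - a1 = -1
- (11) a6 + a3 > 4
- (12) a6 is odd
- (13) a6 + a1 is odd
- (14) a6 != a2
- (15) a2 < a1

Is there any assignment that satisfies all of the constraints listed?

Try a1 = 2, a2 = 1, a3 = 3, a4 = 1, a5 = 3, a6 = 3.
Check constraint 1: a3 - a4 = 2; constraint 2: a1 - a5 = -1. The remaining constraints are straightforward to verify.

Satisfiable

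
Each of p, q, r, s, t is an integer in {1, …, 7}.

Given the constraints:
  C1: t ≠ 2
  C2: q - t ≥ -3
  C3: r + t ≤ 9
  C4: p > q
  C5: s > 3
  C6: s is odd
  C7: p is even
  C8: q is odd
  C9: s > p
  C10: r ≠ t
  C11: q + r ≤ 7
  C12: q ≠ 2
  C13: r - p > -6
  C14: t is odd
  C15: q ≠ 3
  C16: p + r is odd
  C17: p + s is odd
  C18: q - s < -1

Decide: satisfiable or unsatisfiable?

Satisfiable

The assignment p = 6, q = 5, r = 1, s = 7, t = 7 works:
  constraint 2 holds since q - t = -2.
  constraint 3 holds since r + t = 8.
  constraint 11 holds since q + r = 6.
The rest check out directly.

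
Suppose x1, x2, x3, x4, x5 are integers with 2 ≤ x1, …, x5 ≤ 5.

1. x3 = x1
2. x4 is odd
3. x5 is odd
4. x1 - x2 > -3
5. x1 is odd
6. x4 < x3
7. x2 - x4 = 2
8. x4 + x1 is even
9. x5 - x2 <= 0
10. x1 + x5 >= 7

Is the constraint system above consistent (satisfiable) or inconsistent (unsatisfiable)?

One satisfying assignment is x1 = 5, x2 = 5, x3 = 5, x4 = 3, x5 = 3.
For the less obvious constraints — constraint 4: x1 - x2 = 0; constraint 7: x2 - x4 = 2 — and the others hold by inspection.

Satisfiable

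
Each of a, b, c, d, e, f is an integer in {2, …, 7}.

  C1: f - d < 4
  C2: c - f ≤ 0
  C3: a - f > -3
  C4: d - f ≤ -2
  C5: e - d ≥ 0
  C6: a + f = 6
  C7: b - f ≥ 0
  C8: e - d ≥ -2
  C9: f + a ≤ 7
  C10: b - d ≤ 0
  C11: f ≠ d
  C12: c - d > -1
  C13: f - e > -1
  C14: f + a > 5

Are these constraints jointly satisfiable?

Unsatisfiable

Constraints 4, 7, and 10 give b − f ≥ 0, f − d ≥ 2, d − b ≥ 0.
Adding all 3 inequalities: the left sides telescope to 0, and the right sides sum to 0 + 2 + 0 = 2. So 0 ≥ 2, which is false.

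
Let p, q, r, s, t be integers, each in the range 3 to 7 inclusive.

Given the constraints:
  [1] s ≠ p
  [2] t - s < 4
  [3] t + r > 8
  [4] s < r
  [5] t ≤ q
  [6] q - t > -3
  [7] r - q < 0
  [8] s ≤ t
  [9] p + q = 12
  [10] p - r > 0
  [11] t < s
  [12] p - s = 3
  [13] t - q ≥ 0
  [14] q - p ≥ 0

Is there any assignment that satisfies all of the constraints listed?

Constraints 4, 10, 11, 13, and 14 give p ≤ q, q ≤ t, t < s, s < r, r < p. Chaining: p ≤ q ≤ t < s < r < p, which forces p < p — impossible.

Unsatisfiable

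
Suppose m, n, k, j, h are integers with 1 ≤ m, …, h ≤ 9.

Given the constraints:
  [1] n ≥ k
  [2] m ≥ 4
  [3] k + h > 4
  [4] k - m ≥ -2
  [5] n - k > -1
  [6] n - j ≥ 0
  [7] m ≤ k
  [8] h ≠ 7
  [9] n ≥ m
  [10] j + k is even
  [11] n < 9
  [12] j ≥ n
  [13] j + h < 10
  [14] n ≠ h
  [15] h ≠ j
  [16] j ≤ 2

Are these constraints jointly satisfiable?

From constraints 2 and 9: n ≥ m and m ≥ 4, so n ≥ 4. From constraints 12 and 16: n ≤ j and j ≤ 2, so n ≤ 2. But 2 < 4, so no value of n works.

Unsatisfiable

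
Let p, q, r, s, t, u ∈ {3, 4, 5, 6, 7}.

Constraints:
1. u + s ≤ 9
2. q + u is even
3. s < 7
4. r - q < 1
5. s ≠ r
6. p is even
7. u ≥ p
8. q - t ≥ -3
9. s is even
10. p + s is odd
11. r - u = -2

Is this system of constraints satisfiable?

Constraint 6 makes p even and constraint 9 makes s even, so p + s must be even. Constraint 10 says p + s is odd — contradiction.

Unsatisfiable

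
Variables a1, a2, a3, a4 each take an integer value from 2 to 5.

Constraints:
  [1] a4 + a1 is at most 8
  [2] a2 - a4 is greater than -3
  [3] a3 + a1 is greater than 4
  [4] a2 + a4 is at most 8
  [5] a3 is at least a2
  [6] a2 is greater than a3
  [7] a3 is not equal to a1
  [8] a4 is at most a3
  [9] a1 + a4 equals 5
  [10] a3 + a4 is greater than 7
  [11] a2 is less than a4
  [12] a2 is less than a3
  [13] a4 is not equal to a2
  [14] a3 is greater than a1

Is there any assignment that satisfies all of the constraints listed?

Constraints 6, 8, and 11 give a3 < a2, a2 < a4, a4 ≤ a3. Chaining: a3 < a2 < a4 ≤ a3, which forces a3 < a3 — impossible.

Unsatisfiable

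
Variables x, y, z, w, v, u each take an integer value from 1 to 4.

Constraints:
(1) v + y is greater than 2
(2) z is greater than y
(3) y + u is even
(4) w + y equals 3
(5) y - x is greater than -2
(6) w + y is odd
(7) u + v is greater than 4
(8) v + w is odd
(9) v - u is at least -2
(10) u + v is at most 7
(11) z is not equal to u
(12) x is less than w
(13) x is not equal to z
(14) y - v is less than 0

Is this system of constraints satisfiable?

Satisfiable

One satisfying assignment is x = 1, y = 1, z = 2, w = 2, v = 3, u = 3.
For the less obvious constraints — constraint 1: v + y = 4; constraint 4: w + y = 3; constraint 5: y - x = 0 — and the others hold by inspection.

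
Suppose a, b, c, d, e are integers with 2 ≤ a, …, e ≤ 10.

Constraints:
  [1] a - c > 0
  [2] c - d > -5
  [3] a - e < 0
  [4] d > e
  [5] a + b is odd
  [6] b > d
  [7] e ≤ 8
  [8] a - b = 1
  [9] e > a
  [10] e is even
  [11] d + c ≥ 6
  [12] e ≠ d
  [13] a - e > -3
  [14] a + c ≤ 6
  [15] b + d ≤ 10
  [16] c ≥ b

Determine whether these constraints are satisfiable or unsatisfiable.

Unsatisfiable

Constraints 1, 4, 6, 9, and 16 give c < a, a < e, e < d, d < b, b ≤ c. Chaining: c < a < e < d < b ≤ c, which forces c < c — impossible.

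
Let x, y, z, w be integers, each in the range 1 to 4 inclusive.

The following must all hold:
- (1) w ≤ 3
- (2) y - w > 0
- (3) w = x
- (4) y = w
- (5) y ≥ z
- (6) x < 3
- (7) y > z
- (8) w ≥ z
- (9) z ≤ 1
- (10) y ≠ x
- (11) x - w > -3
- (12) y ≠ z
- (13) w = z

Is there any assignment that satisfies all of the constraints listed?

Unsatisfiable

From constraints 4 and 13, y = w = z, so y = z. But constraint 12 says y ≠ z. Contradiction.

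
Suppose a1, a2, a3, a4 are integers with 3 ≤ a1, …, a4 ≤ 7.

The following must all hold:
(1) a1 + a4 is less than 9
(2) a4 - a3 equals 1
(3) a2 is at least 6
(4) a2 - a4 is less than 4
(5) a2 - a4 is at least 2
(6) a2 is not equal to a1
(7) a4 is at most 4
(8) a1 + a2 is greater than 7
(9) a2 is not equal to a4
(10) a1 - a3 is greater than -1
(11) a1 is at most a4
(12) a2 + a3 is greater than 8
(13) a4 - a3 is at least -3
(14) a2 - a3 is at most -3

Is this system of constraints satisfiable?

Unsatisfiable

Constraints 5, 13, and 14 give a2 − a4 ≥ 2, a4 − a3 ≥ -3, a3 − a2 ≥ 3.
Adding all 3 inequalities: the left sides telescope to 0, and the right sides sum to 2 + (-3) + 3 = 2. So 0 ≥ 2, which is false.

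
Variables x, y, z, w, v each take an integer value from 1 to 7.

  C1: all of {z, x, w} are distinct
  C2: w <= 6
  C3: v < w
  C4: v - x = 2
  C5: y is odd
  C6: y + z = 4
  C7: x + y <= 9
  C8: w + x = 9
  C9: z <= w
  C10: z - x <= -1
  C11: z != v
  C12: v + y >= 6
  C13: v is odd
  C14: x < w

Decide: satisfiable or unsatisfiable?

Satisfiable

Take x = 3, y = 3, z = 1, w = 6, v = 5. Then constraint 4: v - x = 2; constraint 6: y + z = 4, and every other listed constraint is also met.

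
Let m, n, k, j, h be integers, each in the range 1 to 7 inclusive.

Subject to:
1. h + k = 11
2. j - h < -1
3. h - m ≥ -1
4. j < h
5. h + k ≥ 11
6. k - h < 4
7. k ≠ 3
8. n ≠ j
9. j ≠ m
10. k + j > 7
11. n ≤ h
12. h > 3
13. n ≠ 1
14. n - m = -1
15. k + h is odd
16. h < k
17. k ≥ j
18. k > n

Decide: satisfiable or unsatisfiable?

Setting (m, n, k, j, h) = (6, 5, 6, 3, 5) satisfies everything: constraint 1: h + k = 11; constraint 2: j - h = -2, and the others follow.

Satisfiable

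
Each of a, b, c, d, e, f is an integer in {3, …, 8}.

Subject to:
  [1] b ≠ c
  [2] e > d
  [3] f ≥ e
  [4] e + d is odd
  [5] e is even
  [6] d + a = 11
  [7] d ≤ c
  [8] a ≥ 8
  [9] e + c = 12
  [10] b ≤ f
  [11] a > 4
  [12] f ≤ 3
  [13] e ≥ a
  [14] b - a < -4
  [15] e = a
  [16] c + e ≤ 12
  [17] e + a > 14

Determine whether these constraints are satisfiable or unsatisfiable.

From constraints 8 and 13: e ≥ a and a ≥ 8, so e ≥ 8. From constraints 3 and 12: e ≤ f and f ≤ 3, so e ≤ 3. But 3 < 8, so no value of e works.

Unsatisfiable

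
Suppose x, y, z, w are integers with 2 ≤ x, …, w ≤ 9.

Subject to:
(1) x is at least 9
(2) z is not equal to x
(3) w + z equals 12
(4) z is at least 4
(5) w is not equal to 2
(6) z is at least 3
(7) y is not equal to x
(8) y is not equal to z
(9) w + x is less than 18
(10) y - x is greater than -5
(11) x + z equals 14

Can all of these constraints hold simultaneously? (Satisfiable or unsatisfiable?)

Satisfiable

Try x = 9, y = 6, z = 5, w = 7.
Check constraint 3: w + z = 12; constraint 9: w + x = 16. The remaining constraints are straightforward to verify.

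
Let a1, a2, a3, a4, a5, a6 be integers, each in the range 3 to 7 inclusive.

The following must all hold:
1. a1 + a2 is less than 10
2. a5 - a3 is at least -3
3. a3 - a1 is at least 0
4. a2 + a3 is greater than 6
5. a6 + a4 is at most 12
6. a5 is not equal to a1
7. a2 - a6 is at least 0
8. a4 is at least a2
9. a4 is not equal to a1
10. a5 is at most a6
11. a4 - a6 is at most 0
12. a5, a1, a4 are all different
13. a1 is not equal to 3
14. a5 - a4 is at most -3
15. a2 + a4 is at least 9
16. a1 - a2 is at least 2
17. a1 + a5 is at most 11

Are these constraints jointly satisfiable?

Unsatisfiable

Constraints 2, 3, 7, 11, 14, and 16 give a6 − a4 ≥ 0, a4 − a5 ≥ 3, a5 − a3 ≥ -3, a3 − a1 ≥ 0, a1 − a2 ≥ 2, a2 − a6 ≥ 0.
Adding all 6 inequalities: the left sides telescope to 0, and the right sides sum to 0 + 3 + (-3) + 0 + 2 + 0 = 2. So 0 ≥ 2, which is false.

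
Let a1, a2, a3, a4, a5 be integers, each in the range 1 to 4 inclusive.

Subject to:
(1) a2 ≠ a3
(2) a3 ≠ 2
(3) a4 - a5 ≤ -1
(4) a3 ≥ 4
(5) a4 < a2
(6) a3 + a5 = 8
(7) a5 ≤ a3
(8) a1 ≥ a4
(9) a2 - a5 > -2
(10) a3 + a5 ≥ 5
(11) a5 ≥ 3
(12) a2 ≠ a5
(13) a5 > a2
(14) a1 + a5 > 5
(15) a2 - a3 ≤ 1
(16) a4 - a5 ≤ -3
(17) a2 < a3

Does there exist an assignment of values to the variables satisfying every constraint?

One satisfying assignment is a1 = 3, a2 = 3, a3 = 4, a4 = 1, a5 = 4.
For the less obvious constraints — constraint 3: a4 - a5 = -3; constraint 6: a3 + a5 = 8; constraint 9: a2 - a5 = -1 — and the others hold by inspection.

Satisfiable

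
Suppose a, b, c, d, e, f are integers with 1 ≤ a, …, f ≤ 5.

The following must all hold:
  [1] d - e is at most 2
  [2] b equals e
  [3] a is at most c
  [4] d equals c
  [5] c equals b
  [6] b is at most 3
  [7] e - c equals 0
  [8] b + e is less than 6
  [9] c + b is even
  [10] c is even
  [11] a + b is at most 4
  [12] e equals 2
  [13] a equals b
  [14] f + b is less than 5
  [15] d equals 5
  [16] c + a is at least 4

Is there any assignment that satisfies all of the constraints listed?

Constraint 15 fixes d = 5 and constraint 12 fixes e = 2. Constraints 2, 4, and 5 give d = c = b = e, so d = e. But 5 ≠ 2 — contradiction.

Unsatisfiable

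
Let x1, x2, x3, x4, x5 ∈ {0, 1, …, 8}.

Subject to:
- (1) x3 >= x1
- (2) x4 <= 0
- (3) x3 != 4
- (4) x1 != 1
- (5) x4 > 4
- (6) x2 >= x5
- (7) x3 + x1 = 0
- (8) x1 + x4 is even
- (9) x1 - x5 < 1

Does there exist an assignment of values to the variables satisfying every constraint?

From constraint 5: x4 ≥ 5. From constraint 2: x4 ≤ 0. But 0 < 5, so no value of x4 works.

Unsatisfiable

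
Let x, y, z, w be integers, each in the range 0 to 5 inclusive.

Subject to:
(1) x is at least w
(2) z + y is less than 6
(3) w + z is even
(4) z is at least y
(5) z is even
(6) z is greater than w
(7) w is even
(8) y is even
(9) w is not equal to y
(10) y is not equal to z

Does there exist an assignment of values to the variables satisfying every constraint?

One satisfying assignment is x = 4, y = 0, z = 4, w = 2.
For the less obvious constraints — constraint 2: z + y = 4; constraint 3: w + z = 6 is even; constraint 5: z = 4 is even — and the others hold by inspection.

Satisfiable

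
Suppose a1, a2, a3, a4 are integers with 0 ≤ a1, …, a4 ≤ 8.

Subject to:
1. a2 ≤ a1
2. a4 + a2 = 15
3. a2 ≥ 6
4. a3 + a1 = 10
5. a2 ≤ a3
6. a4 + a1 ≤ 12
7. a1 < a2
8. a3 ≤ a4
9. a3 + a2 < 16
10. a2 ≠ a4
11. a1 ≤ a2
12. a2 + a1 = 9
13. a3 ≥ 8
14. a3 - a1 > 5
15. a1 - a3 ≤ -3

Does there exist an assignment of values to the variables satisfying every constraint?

From constraints 8 and 13: a4 ≥ a3 ≥ 8. From constraints 1 and 3: a1 ≥ a2 ≥ 6. Hence a4 + a1 ≥ 14. But constraint 6 requires a4 + a1 ≤ 12, and 12 < 14. Contradiction.

Unsatisfiable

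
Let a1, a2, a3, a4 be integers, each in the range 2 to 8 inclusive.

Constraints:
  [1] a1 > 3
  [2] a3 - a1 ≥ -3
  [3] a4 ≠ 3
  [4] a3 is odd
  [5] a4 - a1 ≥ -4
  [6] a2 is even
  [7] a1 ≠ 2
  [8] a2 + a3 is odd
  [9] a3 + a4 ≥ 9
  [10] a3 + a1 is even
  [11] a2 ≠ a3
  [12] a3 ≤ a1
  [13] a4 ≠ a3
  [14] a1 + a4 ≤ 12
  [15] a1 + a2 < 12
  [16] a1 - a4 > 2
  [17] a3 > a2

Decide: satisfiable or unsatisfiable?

Satisfiable

The assignment a1 = 7, a2 = 4, a3 = 5, a4 = 4 works:
  constraint 2 holds since a3 - a1 = -2.
  constraint 5 holds since a4 - a1 = -3.
  constraint 9 holds since a3 + a4 = 9.
The rest check out directly.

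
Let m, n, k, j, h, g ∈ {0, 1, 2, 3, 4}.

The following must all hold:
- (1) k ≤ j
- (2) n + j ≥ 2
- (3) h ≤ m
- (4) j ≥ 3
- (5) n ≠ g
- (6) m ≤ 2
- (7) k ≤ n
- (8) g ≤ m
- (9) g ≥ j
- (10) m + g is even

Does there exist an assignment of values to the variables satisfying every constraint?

Unsatisfiable

From constraints 4 and 9: g ≥ j and j ≥ 3, so g ≥ 3. From constraints 6 and 8: g ≤ m and m ≤ 2, so g ≤ 2. But 2 < 3, so no value of g works.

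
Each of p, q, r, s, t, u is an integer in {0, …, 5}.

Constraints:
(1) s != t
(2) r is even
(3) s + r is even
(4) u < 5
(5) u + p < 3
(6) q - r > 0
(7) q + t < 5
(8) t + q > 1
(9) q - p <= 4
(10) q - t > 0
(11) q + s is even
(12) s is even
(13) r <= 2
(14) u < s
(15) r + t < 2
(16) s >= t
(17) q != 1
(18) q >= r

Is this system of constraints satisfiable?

Satisfiable

Take p = 0, q = 2, r = 0, s = 4, t = 1, u = 2. Then constraint 5: u + p = 2; constraint 6: q - r = 2; constraint 7: q + t = 3, and every other listed constraint is also met.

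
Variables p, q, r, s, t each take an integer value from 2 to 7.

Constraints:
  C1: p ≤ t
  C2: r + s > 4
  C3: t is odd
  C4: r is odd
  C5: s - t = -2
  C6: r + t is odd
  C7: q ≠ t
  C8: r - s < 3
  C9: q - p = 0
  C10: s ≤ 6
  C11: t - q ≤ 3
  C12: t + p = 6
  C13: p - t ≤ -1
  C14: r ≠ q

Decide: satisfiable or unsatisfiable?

Constraint 4 makes r odd and constraint 3 makes t odd, so r + t must be even. Constraint 6 says r + t is odd — contradiction.

Unsatisfiable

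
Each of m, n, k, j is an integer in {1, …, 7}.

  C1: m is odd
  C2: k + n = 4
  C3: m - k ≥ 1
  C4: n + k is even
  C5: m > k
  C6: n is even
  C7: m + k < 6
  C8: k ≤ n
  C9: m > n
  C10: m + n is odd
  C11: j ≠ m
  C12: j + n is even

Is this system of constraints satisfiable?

Take m = 3, n = 2, k = 2, j = 2. Then constraint 2: k + n = 4; constraint 3: m - k = 1; constraint 7: m + k = 5, and every other listed constraint is also met.

Satisfiable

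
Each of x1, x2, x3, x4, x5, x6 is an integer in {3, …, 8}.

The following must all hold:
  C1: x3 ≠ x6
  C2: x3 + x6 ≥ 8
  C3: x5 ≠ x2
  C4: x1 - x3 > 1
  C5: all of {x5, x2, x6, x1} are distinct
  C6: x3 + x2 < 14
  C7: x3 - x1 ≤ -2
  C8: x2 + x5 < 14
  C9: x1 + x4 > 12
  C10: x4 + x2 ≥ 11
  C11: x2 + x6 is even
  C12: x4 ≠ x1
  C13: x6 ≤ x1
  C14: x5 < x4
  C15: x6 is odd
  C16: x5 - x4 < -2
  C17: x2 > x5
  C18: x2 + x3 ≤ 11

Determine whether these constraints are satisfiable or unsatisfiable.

Take x1 = 8, x2 = 7, x3 = 4, x4 = 7, x5 = 4, x6 = 5. Then constraint 2: x3 + x6 = 9; constraint 4: x1 - x3 = 4, and every other listed constraint is also met.

Satisfiable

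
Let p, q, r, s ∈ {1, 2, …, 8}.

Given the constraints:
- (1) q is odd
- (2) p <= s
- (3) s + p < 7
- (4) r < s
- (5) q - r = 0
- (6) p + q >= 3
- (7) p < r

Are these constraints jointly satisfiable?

One satisfying assignment is p = 1, q = 3, r = 3, s = 5.
For the less obvious constraints — constraint 3: s + p = 6; constraint 5: q - r = 0 — and the others hold by inspection.

Satisfiable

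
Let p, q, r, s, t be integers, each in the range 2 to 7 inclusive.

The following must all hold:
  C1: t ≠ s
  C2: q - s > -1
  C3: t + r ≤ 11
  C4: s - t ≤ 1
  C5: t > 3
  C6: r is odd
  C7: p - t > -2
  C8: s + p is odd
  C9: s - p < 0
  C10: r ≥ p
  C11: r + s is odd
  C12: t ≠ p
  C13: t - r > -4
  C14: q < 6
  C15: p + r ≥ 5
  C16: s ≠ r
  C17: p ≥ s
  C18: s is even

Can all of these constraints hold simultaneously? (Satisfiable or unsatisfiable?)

One satisfying assignment is p = 3, q = 3, r = 5, s = 2, t = 4.
For the less obvious constraints — constraint 2: q - s = 1; constraint 3: t + r = 9; constraint 4: s - t = -2 — and the others hold by inspection.

Satisfiable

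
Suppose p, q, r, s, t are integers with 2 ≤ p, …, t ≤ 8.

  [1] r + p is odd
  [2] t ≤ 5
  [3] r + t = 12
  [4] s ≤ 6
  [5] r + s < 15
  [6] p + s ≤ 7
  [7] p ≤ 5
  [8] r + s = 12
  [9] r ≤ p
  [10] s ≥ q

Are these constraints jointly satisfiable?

From constraints 7 and 9: r ≤ p ≤ 5. From constraint 2: t ≤ 5. Hence r + t ≤ 10. But constraint 3 requires r + t = 12, and 12 > 10. Contradiction.

Unsatisfiable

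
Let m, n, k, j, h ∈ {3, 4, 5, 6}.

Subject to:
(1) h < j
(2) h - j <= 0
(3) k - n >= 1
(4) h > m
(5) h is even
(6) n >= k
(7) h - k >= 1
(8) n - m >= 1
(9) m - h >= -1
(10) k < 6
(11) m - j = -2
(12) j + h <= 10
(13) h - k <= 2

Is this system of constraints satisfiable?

Constraints 3, 7, 8, and 9 give h − k ≥ 1, k − n ≥ 1, n − m ≥ 1, m − h ≥ -1.
Adding all 4 inequalities: the left sides telescope to 0, and the right sides sum to 1 + 1 + 1 + (-1) = 2. So 0 ≥ 2, which is false.

Unsatisfiable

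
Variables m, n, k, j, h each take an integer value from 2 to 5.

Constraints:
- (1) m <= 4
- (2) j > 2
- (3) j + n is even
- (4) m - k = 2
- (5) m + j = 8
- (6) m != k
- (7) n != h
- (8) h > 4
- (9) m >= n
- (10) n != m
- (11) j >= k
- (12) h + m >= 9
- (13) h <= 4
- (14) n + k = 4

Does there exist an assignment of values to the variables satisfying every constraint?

From constraint 13: h ≤ 4. From constraint 1: m ≤ 4. Hence h + m ≤ 8. But constraint 12 requires h + m ≥ 9, and 9 > 8. Contradiction.

Unsatisfiable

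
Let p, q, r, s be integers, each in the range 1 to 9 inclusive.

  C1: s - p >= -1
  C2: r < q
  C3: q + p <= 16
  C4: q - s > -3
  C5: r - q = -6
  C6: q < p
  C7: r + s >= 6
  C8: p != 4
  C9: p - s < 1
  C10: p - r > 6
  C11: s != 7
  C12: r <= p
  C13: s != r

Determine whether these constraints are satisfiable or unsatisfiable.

Satisfiable

The assignment p = 8, q = 7, r = 1, s = 8 works:
  constraint 1 holds since s - p = 0.
  constraint 3 holds since q + p = 15.
  constraint 4 holds since q - s = -1.
The rest check out directly.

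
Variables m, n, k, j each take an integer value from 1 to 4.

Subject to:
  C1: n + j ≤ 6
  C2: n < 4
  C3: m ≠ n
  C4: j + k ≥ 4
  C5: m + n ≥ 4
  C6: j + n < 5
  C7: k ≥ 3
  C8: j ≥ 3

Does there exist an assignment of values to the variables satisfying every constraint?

One satisfying assignment is m = 3, n = 1, k = 4, j = 3.
For the less obvious constraints — constraint 1: n + j = 4; constraint 4: j + k = 7; constraint 5: m + n = 4 — and the others hold by inspection.

Satisfiable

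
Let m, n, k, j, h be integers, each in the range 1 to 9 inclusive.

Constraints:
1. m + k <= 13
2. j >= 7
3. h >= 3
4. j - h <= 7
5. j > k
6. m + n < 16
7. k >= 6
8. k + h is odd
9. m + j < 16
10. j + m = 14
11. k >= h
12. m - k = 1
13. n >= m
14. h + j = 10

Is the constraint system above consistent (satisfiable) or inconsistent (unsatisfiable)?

Satisfiable

Take m = 7, n = 7, k = 6, j = 7, h = 3. Then constraint 1: m + k = 13; constraint 4: j - h = 4, and every other listed constraint is also met.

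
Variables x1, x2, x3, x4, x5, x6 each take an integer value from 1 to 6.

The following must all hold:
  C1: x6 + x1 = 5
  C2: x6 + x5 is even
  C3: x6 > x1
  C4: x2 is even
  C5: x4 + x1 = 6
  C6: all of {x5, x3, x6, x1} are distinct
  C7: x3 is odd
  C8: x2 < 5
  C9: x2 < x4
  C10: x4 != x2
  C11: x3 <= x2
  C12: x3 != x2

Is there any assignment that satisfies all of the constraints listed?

Try x1 = 1, x2 = 4, x3 = 3, x4 = 5, x5 = 2, x6 = 4.
Check constraint 1: x6 + x1 = 5; constraint 5: x4 + x1 = 6; constraint 6: values 2, 3, 4, 1 are distinct. The remaining constraints are straightforward to verify.

Satisfiable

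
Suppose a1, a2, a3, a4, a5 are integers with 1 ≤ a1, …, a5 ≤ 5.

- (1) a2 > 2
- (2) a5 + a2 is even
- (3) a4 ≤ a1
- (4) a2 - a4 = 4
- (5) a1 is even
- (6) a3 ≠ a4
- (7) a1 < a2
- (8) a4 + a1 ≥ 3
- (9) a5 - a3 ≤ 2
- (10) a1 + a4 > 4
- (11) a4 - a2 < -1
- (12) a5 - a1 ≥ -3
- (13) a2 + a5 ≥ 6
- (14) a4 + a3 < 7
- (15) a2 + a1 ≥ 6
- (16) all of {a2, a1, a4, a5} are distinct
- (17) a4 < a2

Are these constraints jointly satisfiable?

Take a1 = 4, a2 = 5, a3 = 4, a4 = 1, a5 = 3. Then constraint 4: a2 - a4 = 4; constraint 8: a4 + a1 = 5, and every other listed constraint is also met.

Satisfiable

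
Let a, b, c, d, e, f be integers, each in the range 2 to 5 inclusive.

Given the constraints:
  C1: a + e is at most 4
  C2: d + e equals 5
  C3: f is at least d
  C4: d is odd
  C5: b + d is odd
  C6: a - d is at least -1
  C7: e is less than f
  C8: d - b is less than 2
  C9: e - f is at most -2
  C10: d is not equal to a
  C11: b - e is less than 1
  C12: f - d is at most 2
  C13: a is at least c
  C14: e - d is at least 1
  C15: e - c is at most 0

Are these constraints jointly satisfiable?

Unsatisfiable

Constraints 9, 12, and 14 give d − f ≥ -2, f − e ≥ 2, e − d ≥ 1.
Adding all 3 inequalities: the left sides telescope to 0, and the right sides sum to (-2) + 2 + 1 = 1. So 0 ≥ 1, which is false.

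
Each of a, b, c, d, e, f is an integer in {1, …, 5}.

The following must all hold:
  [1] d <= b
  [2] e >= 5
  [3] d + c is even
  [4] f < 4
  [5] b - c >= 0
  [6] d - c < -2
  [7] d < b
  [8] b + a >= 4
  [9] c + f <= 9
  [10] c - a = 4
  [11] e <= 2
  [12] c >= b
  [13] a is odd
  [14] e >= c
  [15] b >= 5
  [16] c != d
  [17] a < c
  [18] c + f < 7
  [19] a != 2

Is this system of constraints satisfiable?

From constraints 12 and 15: c ≥ b and b ≥ 5, so c ≥ 5. From constraints 11 and 14: c ≤ e and e ≤ 2, so c ≤ 2. But 2 < 5, so no value of c works.

Unsatisfiable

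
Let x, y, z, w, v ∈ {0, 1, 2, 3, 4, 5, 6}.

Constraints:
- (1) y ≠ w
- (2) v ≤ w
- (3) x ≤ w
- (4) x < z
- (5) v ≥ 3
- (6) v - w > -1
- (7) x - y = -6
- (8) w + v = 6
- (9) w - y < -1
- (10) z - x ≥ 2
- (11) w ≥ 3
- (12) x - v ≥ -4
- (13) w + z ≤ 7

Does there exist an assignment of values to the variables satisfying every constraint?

Satisfiable

Setting (x, y, z, w, v) = (0, 6, 4, 3, 3) satisfies everything: constraint 6: v - w = 0; constraint 7: x - y = -6; constraint 8: w + v = 6, and the others follow.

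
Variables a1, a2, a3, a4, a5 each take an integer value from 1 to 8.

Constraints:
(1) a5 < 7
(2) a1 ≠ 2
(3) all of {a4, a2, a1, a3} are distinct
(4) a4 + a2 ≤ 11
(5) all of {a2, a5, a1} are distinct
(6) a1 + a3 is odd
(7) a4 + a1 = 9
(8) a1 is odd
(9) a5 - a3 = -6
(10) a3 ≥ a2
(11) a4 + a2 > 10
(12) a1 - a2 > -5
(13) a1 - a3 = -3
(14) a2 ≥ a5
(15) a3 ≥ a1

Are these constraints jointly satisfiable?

Satisfiable

Setting (a1, a2, a3, a4, a5) = (5, 7, 8, 4, 2) satisfies everything: constraint 4: a4 + a2 = 11; constraint 7: a4 + a1 = 9; constraint 9: a5 - a3 = -6, and the others follow.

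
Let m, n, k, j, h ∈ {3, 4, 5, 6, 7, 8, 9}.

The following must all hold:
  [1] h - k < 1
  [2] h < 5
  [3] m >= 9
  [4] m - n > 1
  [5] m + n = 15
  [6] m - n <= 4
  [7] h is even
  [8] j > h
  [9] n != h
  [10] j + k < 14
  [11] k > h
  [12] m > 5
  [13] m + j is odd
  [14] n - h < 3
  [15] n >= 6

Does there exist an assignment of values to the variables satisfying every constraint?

Satisfiable

Try m = 9, n = 6, k = 6, j = 6, h = 4.
Check constraint 1: h - k = -2; constraint 4: m - n = 3. The remaining constraints are straightforward to verify.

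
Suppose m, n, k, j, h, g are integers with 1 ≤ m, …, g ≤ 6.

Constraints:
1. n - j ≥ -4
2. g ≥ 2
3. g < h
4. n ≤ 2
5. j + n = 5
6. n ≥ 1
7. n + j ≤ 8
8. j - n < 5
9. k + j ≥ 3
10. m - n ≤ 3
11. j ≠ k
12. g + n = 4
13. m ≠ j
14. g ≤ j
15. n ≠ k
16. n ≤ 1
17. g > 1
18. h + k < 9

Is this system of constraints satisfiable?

Satisfiable

One satisfying assignment is m = 1, n = 1, k = 2, j = 4, h = 4, g = 3.
For the less obvious constraints — constraint 1: n - j = -3; constraint 5: j + n = 5 — and the others hold by inspection.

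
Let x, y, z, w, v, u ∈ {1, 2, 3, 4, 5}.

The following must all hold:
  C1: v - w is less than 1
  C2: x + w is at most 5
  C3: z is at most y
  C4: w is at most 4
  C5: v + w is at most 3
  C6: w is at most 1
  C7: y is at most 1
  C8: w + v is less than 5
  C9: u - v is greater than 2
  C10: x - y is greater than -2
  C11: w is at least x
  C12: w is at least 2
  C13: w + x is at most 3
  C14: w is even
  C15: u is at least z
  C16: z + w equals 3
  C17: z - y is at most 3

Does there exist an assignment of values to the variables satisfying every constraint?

Unsatisfiable

From constraints 3 and 7: z ≤ y ≤ 1. From constraint 6: w ≤ 1. Hence z + w ≤ 2. But constraint 16 requires z + w = 3, and 3 > 2. Contradiction.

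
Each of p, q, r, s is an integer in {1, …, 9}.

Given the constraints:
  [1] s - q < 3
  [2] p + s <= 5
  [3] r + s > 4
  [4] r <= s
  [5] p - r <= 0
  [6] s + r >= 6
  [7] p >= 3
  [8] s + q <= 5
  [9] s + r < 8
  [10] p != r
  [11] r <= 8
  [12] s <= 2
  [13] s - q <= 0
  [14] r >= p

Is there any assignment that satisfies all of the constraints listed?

From constraints 7 and 14: r ≥ p and p ≥ 3, so r ≥ 3. From constraints 4 and 12: r ≤ s and s ≤ 2, so r ≤ 2. But 2 < 3, so no value of r works.

Unsatisfiable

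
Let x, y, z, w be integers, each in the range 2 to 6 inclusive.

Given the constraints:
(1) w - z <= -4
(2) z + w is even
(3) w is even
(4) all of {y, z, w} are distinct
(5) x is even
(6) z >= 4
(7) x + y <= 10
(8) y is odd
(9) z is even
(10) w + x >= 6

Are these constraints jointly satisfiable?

Satisfiable

Setting (x, y, z, w) = (6, 3, 6, 2) satisfies everything: constraint 1: w - z = -4; constraint 7: x + y = 9, and the others follow.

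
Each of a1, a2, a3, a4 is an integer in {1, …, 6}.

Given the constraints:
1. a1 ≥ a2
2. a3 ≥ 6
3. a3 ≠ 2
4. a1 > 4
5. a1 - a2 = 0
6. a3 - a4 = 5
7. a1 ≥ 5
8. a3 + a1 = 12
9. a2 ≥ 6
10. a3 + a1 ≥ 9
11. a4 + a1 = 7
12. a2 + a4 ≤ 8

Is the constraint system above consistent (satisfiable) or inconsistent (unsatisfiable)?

One satisfying assignment is a1 = 6, a2 = 6, a3 = 6, a4 = 1.
For the less obvious constraints — constraint 5: a1 - a2 = 0; constraint 6: a3 - a4 = 5 — and the others hold by inspection.

Satisfiable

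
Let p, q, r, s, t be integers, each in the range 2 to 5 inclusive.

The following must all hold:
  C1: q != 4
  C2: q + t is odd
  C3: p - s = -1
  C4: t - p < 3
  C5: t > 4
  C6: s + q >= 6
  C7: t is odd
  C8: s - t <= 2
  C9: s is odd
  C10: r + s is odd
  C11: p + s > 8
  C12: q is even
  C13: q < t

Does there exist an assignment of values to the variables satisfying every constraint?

Satisfiable

Take p = 4, q = 2, r = 2, s = 5, t = 5. Then constraint 3: p - s = -1; constraint 4: t - p = 1, and every other listed constraint is also met.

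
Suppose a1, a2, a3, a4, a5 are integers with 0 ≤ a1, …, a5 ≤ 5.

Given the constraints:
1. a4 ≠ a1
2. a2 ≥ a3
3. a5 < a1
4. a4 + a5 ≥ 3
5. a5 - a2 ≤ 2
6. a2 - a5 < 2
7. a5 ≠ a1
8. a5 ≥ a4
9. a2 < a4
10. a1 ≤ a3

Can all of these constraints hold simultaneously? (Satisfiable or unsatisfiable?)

Unsatisfiable

Constraints 2, 3, 8, 9, and 10 give a3 ≤ a2, a2 < a4, a4 ≤ a5, a5 < a1, a1 ≤ a3. Chaining: a3 ≤ a2 < a4 ≤ a5 < a1 ≤ a3, which forces a3 < a3 — impossible.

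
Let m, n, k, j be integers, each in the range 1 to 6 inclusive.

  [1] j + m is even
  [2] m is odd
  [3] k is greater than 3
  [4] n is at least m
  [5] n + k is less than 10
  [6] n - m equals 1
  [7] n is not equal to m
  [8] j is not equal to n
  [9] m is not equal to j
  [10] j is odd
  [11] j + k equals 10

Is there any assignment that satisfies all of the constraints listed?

Setting (m, n, k, j) = (3, 4, 5, 5) satisfies everything: constraint 5: n + k = 9; constraint 6: n - m = 1, and the others follow.

Satisfiable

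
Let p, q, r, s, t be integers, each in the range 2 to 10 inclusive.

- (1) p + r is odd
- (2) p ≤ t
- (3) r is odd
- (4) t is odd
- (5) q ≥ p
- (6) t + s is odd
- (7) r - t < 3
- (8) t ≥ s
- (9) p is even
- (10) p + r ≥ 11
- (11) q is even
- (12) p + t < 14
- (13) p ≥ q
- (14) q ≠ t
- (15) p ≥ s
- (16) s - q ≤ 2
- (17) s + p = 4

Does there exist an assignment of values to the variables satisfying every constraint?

One satisfying assignment is p = 2, q = 2, r = 9, s = 2, t = 9.
For the less obvious constraints — constraint 7: r - t = 0; constraint 10: p + r = 11; constraint 12: p + t = 11 — and the others hold by inspection.

Satisfiable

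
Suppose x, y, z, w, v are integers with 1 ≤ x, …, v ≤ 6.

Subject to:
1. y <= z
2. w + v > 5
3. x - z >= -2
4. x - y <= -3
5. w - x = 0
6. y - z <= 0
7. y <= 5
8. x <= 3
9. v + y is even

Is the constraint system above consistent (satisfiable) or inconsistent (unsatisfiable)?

Unsatisfiable

Constraints 3, 4, and 6 give z − y ≥ 0, y − x ≥ 3, x − z ≥ -2.
Adding all 3 inequalities: the left sides telescope to 0, and the right sides sum to 0 + 3 + (-2) = 1. So 0 ≥ 1, which is false.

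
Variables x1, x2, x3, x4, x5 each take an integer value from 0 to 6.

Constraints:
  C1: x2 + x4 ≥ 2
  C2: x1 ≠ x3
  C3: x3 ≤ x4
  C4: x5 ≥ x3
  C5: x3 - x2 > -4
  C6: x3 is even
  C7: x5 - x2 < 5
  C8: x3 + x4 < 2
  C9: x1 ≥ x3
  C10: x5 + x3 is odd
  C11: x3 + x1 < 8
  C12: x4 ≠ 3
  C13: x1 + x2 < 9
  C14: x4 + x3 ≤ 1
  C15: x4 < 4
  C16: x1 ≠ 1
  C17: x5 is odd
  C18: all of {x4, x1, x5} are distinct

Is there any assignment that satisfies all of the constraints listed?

One satisfying assignment is x1 = 6, x2 = 2, x3 = 0, x4 = 1, x5 = 5.
For the less obvious constraints — constraint 1: x2 + x4 = 3; constraint 5: x3 - x2 = -2; constraint 7: x5 - x2 = 3 — and the others hold by inspection.

Satisfiable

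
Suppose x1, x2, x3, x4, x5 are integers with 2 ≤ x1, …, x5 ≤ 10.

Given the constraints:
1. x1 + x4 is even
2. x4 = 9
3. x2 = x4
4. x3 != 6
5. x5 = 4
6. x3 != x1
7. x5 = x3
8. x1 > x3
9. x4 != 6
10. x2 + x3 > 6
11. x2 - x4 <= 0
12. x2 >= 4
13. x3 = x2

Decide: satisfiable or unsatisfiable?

Unsatisfiable

Constraint 5 fixes x5 = 4 and constraint 2 fixes x4 = 9. Constraints 3, 7, and 13 give x5 = x3 = x2 = x4, so x5 = x4. But 4 ≠ 9 — contradiction.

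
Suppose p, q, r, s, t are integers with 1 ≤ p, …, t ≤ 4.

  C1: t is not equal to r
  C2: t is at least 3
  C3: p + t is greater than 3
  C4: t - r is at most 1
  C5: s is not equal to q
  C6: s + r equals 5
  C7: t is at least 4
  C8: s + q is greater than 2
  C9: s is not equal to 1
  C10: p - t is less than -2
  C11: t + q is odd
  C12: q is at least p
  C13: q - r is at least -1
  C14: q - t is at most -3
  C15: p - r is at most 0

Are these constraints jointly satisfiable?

Constraints 4, 13, and 14 give q − r ≥ -1, r − t ≥ -1, t − q ≥ 3.
Adding all 3 inequalities: the left sides telescope to 0, and the right sides sum to (-1) + (-1) + 3 = 1. So 0 ≥ 1, which is false.

Unsatisfiable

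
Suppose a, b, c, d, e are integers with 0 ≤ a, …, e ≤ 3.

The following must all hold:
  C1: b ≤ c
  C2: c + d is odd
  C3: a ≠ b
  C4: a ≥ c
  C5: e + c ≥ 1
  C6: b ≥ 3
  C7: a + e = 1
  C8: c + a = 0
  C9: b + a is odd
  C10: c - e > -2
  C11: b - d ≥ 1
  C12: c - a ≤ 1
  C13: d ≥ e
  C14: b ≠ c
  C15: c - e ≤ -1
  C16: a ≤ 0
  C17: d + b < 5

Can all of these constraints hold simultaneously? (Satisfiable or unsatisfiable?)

Unsatisfiable

From constraints 1 and 6: c ≥ b and b ≥ 3, so c ≥ 3. From constraints 4 and 16: c ≤ a and a ≤ 0, so c ≤ 0. But 0 < 3, so no value of c works.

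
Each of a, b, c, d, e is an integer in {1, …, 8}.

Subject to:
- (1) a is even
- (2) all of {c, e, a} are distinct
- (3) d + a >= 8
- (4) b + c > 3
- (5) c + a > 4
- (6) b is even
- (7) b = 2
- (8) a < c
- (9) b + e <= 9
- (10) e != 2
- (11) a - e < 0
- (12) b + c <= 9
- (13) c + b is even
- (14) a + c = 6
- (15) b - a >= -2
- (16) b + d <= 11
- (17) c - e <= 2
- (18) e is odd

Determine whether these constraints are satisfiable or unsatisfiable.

Satisfiable

Setting (a, b, c, d, e) = (2, 2, 4, 8, 5) satisfies everything: constraint 3: d + a = 10; constraint 4: b + c = 6; constraint 5: c + a = 6, and the others follow.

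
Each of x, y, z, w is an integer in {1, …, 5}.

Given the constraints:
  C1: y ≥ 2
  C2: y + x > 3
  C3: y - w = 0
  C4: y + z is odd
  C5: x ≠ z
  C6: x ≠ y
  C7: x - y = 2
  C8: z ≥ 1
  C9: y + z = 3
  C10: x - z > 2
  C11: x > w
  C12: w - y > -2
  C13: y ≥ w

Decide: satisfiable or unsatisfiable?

Try x = 4, y = 2, z = 1, w = 2.
Check constraint 2: y + x = 6; constraint 3: y - w = 0; constraint 7: x - y = 2. The remaining constraints are straightforward to verify.

Satisfiable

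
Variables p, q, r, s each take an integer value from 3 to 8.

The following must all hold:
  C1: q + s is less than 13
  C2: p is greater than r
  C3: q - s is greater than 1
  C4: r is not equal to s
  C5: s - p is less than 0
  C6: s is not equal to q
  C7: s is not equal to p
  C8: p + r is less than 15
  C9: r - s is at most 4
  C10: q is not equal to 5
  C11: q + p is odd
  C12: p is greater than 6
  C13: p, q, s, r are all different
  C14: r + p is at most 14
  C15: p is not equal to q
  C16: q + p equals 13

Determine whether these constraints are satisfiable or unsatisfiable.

Setting (p, q, r, s) = (7, 6, 5, 4) satisfies everything: constraint 1: q + s = 10; constraint 3: q - s = 2; constraint 5: s - p = -3, and the others follow.

Satisfiable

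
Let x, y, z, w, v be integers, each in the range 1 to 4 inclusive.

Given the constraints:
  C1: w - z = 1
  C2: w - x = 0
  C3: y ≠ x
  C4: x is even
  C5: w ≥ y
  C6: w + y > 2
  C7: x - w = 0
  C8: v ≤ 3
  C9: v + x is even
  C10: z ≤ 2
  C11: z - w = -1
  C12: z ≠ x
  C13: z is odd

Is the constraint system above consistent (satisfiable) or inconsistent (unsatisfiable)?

One satisfying assignment is x = 2, y = 1, z = 1, w = 2, v = 2.
For the less obvious constraints — constraint 1: w - z = 1; constraint 2: w - x = 0; constraint 6: w + y = 3 — and the others hold by inspection.

Satisfiable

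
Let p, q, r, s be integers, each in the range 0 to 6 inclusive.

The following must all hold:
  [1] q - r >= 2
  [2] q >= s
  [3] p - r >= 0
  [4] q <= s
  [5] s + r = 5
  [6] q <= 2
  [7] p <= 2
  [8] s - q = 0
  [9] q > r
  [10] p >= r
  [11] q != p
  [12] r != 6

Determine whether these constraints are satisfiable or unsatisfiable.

From constraints 2 and 6: s ≤ q ≤ 2. From constraints 7 and 10: r ≤ p ≤ 2. Hence s + r ≤ 4. But constraint 5 requires s + r = 5, and 5 > 4. Contradiction.

Unsatisfiable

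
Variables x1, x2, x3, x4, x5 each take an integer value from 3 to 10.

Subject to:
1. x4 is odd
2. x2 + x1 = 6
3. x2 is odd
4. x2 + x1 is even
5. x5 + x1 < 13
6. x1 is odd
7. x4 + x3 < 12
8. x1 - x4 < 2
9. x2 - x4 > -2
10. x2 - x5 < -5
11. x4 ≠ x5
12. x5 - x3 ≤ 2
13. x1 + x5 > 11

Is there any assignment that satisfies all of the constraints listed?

Take x1 = 3, x2 = 3, x3 = 8, x4 = 3, x5 = 9. Then constraint 2: x2 + x1 = 6; constraint 5: x5 + x1 = 12, and every other listed constraint is also met.

Satisfiable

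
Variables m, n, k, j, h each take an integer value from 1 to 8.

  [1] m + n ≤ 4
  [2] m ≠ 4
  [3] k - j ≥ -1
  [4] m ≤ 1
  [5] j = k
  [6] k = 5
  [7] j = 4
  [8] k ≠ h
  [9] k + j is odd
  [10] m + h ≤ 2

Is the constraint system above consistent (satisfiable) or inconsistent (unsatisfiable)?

Unsatisfiable

Constraint 7 fixes j = 4 and constraint 6 fixes k = 5, but constraint 5 requires j = k. Since 4 ≠ 5, contradiction.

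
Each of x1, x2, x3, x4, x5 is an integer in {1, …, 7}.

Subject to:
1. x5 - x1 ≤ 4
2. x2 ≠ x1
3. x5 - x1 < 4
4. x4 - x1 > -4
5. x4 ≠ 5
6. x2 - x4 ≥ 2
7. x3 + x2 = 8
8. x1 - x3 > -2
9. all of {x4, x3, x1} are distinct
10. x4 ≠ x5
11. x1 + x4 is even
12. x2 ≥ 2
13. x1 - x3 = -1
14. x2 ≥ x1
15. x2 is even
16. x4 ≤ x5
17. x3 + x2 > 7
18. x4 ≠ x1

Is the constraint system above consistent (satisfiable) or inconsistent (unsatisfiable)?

Take x1 = 3, x2 = 4, x3 = 4, x4 = 1, x5 = 4. Then constraint 1: x5 - x1 = 1; constraint 3: x5 - x1 = 1; constraint 4: x4 - x1 = -2, and every other listed constraint is also met.

Satisfiable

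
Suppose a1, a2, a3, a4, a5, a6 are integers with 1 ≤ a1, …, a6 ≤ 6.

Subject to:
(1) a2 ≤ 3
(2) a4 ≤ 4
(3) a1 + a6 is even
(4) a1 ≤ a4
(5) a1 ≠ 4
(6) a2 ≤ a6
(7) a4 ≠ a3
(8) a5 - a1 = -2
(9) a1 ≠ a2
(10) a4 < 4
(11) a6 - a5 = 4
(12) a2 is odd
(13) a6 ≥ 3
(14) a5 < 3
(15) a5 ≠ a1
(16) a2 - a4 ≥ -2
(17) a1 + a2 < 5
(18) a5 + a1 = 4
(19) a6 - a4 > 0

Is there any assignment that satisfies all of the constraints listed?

Take a1 = 3, a2 = 1, a3 = 1, a4 = 3, a5 = 1, a6 = 5. Then constraint 8: a5 - a1 = -2; constraint 11: a6 - a5 = 4, and every other listed constraint is also met.

Satisfiable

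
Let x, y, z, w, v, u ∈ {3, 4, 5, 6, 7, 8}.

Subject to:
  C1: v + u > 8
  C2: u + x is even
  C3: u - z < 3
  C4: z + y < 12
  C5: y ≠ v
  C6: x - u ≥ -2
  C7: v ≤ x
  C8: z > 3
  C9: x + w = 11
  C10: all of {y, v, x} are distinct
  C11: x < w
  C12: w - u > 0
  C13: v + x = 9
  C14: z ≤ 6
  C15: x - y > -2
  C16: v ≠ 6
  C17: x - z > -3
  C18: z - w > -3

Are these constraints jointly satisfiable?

Satisfiable

Try x = 5, y = 6, z = 5, w = 6, v = 4, u = 5.
Check constraint 1: v + u = 9; constraint 3: u - z = 0. The remaining constraints are straightforward to verify.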